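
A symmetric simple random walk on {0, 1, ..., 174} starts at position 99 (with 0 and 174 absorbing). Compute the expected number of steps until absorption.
E[τ | X_0 = 99] = 7425

Let v_k = E[τ | X_0 = k]. Boundary: v_0 = v_174 = 0. Recurrence: v_k = 1 + (v_{k-1} + v_{k+1})/2 for 1 ≤ k ≤ 173. The particular solution to v_k − (v_{k-1} + v_{k+1})/2 = 1 is v_k = −k^2. Adding homogeneous solution A + B k and matching boundaries gives v_k = k (174 − k). Substituting k = 99: v_99 = 99 · 75 = 7425.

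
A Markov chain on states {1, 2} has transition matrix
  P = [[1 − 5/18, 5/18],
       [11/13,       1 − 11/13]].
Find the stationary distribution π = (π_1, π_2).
π_1 = 198/263, π_2 = 65/263

Solve πP = π with π_1 + π_2 = 1. From πP = π: π_1 · (1 − 5/18) + π_2 · 11/13 = π_1 ⇒ π_2 · 11/13 = π_1 · 5/18 ⇒ π_2/π_1 = (5/18)/(11/13) = 65/198. Together with π_1 + π_2 = 1:
  π_1 = (11/13)/(5/18 + 11/13) = (11/13)/(263/234) = 198/263,
  π_2 = (5/18)/(5/18 + 11/13) = (5/18)/(263/234) = 65/263.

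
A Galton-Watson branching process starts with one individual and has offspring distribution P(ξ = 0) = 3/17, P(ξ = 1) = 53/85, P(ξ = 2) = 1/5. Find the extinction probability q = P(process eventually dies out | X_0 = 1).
q = 15/17

The pgf is f(s) = 3/17 + 53/85·s + 1/5·s². The extinction probability q is the smallest fixed point of f in [0, 1]. Setting s = f(s):
  1/5·s² + (53/85 − 1)·s + 3/17 = 0
  1/5·s² − (3/17 + 1/5)·s + 3/17 = 0
which factors as (s − 1)·(1/5·s − 3/17) = 0, giving roots s = 1 and s = (3/17)/(1/5) = 15/17.
Mean offspring μ = 53/85 + 2·1/5 = 87/85 > 1 (supercritical), so q < 1. The extinction probability is the smaller root: q = (3/17)/(1/5) = 15/17.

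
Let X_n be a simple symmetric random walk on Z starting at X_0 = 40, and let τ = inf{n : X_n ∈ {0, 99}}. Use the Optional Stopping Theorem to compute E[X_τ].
E[X_τ] = 40

X_n is a martingale and τ is a bounded-mean stopping time (indeed τ is finite a.s. with bounded expectation since the walk is in a bounded region). By the OST, E[X_τ] = E[X_0] = 40. Equivalently: E[X_τ] = 99 · P(hit 99 first) + 0 · P(hit 0 first) = 99 · (40/99) = 40.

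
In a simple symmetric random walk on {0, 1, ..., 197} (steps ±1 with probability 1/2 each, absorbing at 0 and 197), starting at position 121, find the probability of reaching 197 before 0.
P(hit 197 before 0) = 121/197

Let u_k = P(hit 197 before 0 | start at k). Then u_0 = 0, u_197 = 1, and u_k = u_{k-1}/2 + u_{k+1}/2 for 1 ≤ k ≤ 196. This harmonic recurrence is solved by u_k = k/197, giving u_121 = 121/197.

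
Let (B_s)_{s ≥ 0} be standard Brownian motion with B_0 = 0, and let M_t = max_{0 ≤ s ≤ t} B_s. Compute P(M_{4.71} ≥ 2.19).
P(M_{4.71} ≥ 2.19) = 2·P(B_{4.71} ≥ 2.19) = 2(1 − Φ(2.19/√4.71)) ≈ 0.3129

By the reflection principle for Brownian motion, P(M_t ≥ a) = 2 · P(B_t ≥ a) for a ≥ 0. Since B_t ~ N(0, t), P(B_t ≥ 2.19) = 1 − Φ(2.19/√t) = 1 − Φ(2.19/√4.71) = 1 − Φ(1.0091). So
  P(M_{4.71} ≥ 2.19) = 2(1 − Φ(1.0091)) ≈ 0.3129.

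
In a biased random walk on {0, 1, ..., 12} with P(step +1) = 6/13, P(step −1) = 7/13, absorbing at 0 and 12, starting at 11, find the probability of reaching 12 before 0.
P(hit 12 before 0) = (1 − (7/6)^11) / (1 − (7/6)^12) = 9687178122/11664504865

Let u_k denote P(reach 12 before 0 | start at k). Boundary: u_0 = 0, u_12 = 1. Recurrence: u_k = 6/13·u_{k+1} + 7/13·u_{k-1} for 1 ≤ k ≤ 11. Try u_k = A + B·r^k with r = q/p = (7/13)/(6/13) = 7/6. Substitution satisfies the recurrence; boundary conditions give:
  u_k = (1 − r^k) / (1 − r^N) = (1 − (7/6)^11) / (1 − (7/6)^12) = 9687178122/11664504865.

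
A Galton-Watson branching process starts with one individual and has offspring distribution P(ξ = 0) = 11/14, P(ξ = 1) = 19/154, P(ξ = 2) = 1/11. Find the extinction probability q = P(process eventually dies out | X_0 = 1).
q = 1

Mean offspring μ = 0·11/14 + 1·19/154 + 2·1/11 = 47/154 ≤ 1. For μ ≤ 1 with offspring not concentrated at 1, the Galton-Watson process goes extinct almost surely, so q = 1.
(Algebraic check: The pgf is f(s) = 11/14 + 19/154·s + 1/11·s². The extinction probability q is the smallest fixed point of f in [0, 1]. Setting s = f(s):
  1/11·s² + (19/154 − 1)·s + 11/14 = 0
  1/11·s² − (11/14 + 1/11)·s + 11/14 = 0
which factors as (s − 1)·(1/11·s − 11/14) = 0, giving roots s = 1 and s = (11/14)/(1/11) = 121/14. Since 121/14 ≥ 1, the smallest root in [0, 1] is s = 1.)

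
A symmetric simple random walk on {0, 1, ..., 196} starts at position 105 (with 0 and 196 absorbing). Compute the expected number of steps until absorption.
E[τ | X_0 = 105] = 9555

Let v_k = E[τ | X_0 = k]. Boundary: v_0 = v_196 = 0. Recurrence: v_k = 1 + (v_{k-1} + v_{k+1})/2 for 1 ≤ k ≤ 195. The particular solution to v_k − (v_{k-1} + v_{k+1})/2 = 1 is v_k = −k^2. Adding homogeneous solution A + B k and matching boundaries gives v_k = k (196 − k). Substituting k = 105: v_105 = 105 · 91 = 9555.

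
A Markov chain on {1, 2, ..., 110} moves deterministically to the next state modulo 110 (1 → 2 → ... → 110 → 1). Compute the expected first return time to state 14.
E[T_14 | X_0 = 14] = 110

The chain cycles deterministically, so starting at state 14 it returns in exactly 110 steps. Equivalently, the stationary distribution is uniform π_j = 1/110 for every state j, so by Kac's formula E[T_14] = 1/π_14 = 110.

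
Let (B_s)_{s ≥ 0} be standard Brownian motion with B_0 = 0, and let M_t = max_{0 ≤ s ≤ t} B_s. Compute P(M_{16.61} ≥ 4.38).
P(M_{16.61} ≥ 4.38) = 2·P(B_{16.61} ≥ 4.38) = 2(1 − Φ(4.38/√16.61)) ≈ 0.2825

By the reflection principle for Brownian motion, P(M_t ≥ a) = 2 · P(B_t ≥ a) for a ≥ 0. Since B_t ~ N(0, t), P(B_t ≥ 4.38) = 1 − Φ(4.38/√t) = 1 − Φ(4.38/√16.61) = 1 − Φ(1.0747). So
  P(M_{16.61} ≥ 4.38) = 2(1 − Φ(1.0747)) ≈ 0.2825.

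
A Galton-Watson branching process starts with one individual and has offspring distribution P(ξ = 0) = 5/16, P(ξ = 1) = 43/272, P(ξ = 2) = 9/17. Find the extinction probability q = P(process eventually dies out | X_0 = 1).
q = 85/144

The pgf is f(s) = 5/16 + 43/272·s + 9/17·s². The extinction probability q is the smallest fixed point of f in [0, 1]. Setting s = f(s):
  9/17·s² + (43/272 − 1)·s + 5/16 = 0
  9/17·s² − (5/16 + 9/17)·s + 5/16 = 0
which factors as (s − 1)·(9/17·s − 5/16) = 0, giving roots s = 1 and s = (5/16)/(9/17) = 85/144.
Mean offspring μ = 43/272 + 2·9/17 = 331/272 > 1 (supercritical), so q < 1. The extinction probability is the smaller root: q = (5/16)/(9/17) = 85/144.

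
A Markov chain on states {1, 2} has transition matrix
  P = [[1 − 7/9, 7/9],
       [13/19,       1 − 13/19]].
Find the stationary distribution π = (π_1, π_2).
π_1 = 117/250, π_2 = 133/250

Solve πP = π with π_1 + π_2 = 1. From πP = π: π_1 · (1 − 7/9) + π_2 · 13/19 = π_1 ⇒ π_2 · 13/19 = π_1 · 7/9 ⇒ π_2/π_1 = (7/9)/(13/19) = 133/117. Together with π_1 + π_2 = 1:
  π_1 = (13/19)/(7/9 + 13/19) = (13/19)/(250/171) = 117/250,
  π_2 = (7/9)/(7/9 + 13/19) = (7/9)/(250/171) = 133/250.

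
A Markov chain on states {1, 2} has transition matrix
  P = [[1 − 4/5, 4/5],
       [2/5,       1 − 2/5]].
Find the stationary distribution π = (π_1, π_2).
π_1 = 1/3, π_2 = 2/3

Solve πP = π with π_1 + π_2 = 1. From πP = π: π_1 · (1 − 4/5) + π_2 · 2/5 = π_1 ⇒ π_2 · 2/5 = π_1 · 4/5 ⇒ π_2/π_1 = (4/5)/(2/5) = 2. Together with π_1 + π_2 = 1:
  π_1 = (2/5)/(4/5 + 2/5) = (2/5)/(6/5) = 1/3,
  π_2 = (4/5)/(4/5 + 2/5) = (4/5)/(6/5) = 2/3.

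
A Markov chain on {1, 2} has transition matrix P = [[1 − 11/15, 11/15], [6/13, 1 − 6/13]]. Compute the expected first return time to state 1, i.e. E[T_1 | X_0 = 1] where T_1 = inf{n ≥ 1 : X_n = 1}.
E[T_1 | X_0 = 1] = 1/π_1 = 233/90

For an irreducible recurrent Markov chain with stationary distribution π, E[T_i | X_0 = i] = 1/π_i (Kac's formula). Here π_1 = (6/13)/(11/15 + 6/13) = (6/13)/(233/195) = 90/233, so E[T_1 | X_0 = 1] = 1/π_1 = (11/15 + 6/13)/(6/13) = (233/195)/(6/13) = 233/90.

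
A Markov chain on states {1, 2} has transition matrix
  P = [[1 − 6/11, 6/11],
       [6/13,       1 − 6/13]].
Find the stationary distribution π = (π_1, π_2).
π_1 = 11/24, π_2 = 13/24

Solve πP = π with π_1 + π_2 = 1. From πP = π: π_1 · (1 − 6/11) + π_2 · 6/13 = π_1 ⇒ π_2 · 6/13 = π_1 · 6/11 ⇒ π_2/π_1 = (6/11)/(6/13) = 13/11. Together with π_1 + π_2 = 1:
  π_1 = (6/13)/(6/11 + 6/13) = (6/13)/(144/143) = 11/24,
  π_2 = (6/11)/(6/11 + 6/13) = (6/11)/(144/143) = 13/24.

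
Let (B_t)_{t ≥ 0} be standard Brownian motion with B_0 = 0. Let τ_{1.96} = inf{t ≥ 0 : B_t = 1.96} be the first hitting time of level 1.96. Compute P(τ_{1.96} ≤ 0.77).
P(τ_{1.96} ≤ 0.77) = 2(1 − Φ(1.96/√0.77)) = 2(1 − Φ(2.2336)) ≈ 0.0255

By the reflection principle for standard BM, P(τ_b ≤ t) = 2 · P(B_t ≥ b). Since B_t ~ N(0, t), P(B_t ≥ 1.96) = 1 − Φ(1.96/√t) = 1 − Φ(1.96/√0.77) = 1 − Φ(2.2336) ≈ 0.01275. Doubling: P(τ_{1.96} ≤ 0.77) ≈ 2 · 0.01275 = 0.02550 ≈ 0.0255.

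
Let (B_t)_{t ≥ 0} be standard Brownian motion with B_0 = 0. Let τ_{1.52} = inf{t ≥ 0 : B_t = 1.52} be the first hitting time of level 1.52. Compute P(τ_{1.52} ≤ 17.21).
P(τ_{1.52} ≤ 17.21) = 2(1 − Φ(1.52/√17.21)) = 2(1 − Φ(0.3664)) ≈ 0.7141

By the reflection principle for standard BM, P(τ_b ≤ t) = 2 · P(B_t ≥ b). Since B_t ~ N(0, t), P(B_t ≥ 1.52) = 1 − Φ(1.52/√t) = 1 − Φ(1.52/√17.21) = 1 − Φ(0.3664) ≈ 0.35703. Doubling: P(τ_{1.52} ≤ 17.21) ≈ 2 · 0.35703 = 0.71406 ≈ 0.7141.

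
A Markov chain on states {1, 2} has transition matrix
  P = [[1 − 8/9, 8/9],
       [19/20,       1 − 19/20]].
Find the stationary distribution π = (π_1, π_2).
π_1 = 171/331, π_2 = 160/331

Solve πP = π with π_1 + π_2 = 1. From πP = π: π_1 · (1 − 8/9) + π_2 · 19/20 = π_1 ⇒ π_2 · 19/20 = π_1 · 8/9 ⇒ π_2/π_1 = (8/9)/(19/20) = 160/171. Together with π_1 + π_2 = 1:
  π_1 = (19/20)/(8/9 + 19/20) = (19/20)/(331/180) = 171/331,
  π_2 = (8/9)/(8/9 + 19/20) = (8/9)/(331/180) = 160/331.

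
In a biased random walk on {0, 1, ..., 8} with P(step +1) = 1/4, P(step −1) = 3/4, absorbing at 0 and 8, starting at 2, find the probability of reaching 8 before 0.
P(hit 8 before 0) = (1 − (3)^2) / (1 − (3)^8) = 1/820

Let u_k denote P(reach 8 before 0 | start at k). Boundary: u_0 = 0, u_8 = 1. Recurrence: u_k = 1/4·u_{k+1} + 3/4·u_{k-1} for 1 ≤ k ≤ 7. Try u_k = A + B·r^k with r = q/p = (3/4)/(1/4) = 3. Substitution satisfies the recurrence; boundary conditions give:
  u_k = (1 − r^k) / (1 − r^N) = (1 − (3)^2) / (1 − (3)^8) = 1/820.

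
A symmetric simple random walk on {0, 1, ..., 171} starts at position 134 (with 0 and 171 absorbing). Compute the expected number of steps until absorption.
E[τ | X_0 = 134] = 4958

Let v_k = E[τ | X_0 = k]. Boundary: v_0 = v_171 = 0. Recurrence: v_k = 1 + (v_{k-1} + v_{k+1})/2 for 1 ≤ k ≤ 170. The particular solution to v_k − (v_{k-1} + v_{k+1})/2 = 1 is v_k = −k^2. Adding homogeneous solution A + B k and matching boundaries gives v_k = k (171 − k). Substituting k = 134: v_134 = 134 · 37 = 4958.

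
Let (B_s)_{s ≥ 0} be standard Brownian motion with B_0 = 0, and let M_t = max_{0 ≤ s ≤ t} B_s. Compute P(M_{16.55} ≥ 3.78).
P(M_{16.55} ≥ 3.78) = 2·P(B_{16.55} ≥ 3.78) = 2(1 − Φ(3.78/√16.55)) ≈ 0.3528

By the reflection principle for Brownian motion, P(M_t ≥ a) = 2 · P(B_t ≥ a) for a ≥ 0. Since B_t ~ N(0, t), P(B_t ≥ 3.78) = 1 − Φ(3.78/√t) = 1 − Φ(3.78/√16.55) = 1 − Φ(0.9292). So
  P(M_{16.55} ≥ 3.78) = 2(1 − Φ(0.9292)) ≈ 0.3528.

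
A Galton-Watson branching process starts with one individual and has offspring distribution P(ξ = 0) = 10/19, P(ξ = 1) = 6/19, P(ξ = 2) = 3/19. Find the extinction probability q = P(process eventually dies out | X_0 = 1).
q = 1

Mean offspring μ = 0·10/19 + 1·6/19 + 2·3/19 = 12/19 ≤ 1. For μ ≤ 1 with offspring not concentrated at 1, the Galton-Watson process goes extinct almost surely, so q = 1.
(Algebraic check: The pgf is f(s) = 10/19 + 6/19·s + 3/19·s². The extinction probability q is the smallest fixed point of f in [0, 1]. Setting s = f(s):
  3/19·s² + (6/19 − 1)·s + 10/19 = 0
  3/19·s² − (10/19 + 3/19)·s + 10/19 = 0
which factors as (s − 1)·(3/19·s − 10/19) = 0, giving roots s = 1 and s = (10/19)/(3/19) = 10/3. Since 10/3 ≥ 1, the smallest root in [0, 1] is s = 1.)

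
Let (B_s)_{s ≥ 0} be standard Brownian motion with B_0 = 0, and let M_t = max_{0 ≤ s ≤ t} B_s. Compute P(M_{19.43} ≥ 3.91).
P(M_{19.43} ≥ 3.91) = 2·P(B_{19.43} ≥ 3.91) = 2(1 − Φ(3.91/√19.43)) ≈ 0.3751

By the reflection principle for Brownian motion, P(M_t ≥ a) = 2 · P(B_t ≥ a) for a ≥ 0. Since B_t ~ N(0, t), P(B_t ≥ 3.91) = 1 − Φ(3.91/√t) = 1 − Φ(3.91/√19.43) = 1 − Φ(0.8870). So
  P(M_{19.43} ≥ 3.91) = 2(1 − Φ(0.8870)) ≈ 0.3751.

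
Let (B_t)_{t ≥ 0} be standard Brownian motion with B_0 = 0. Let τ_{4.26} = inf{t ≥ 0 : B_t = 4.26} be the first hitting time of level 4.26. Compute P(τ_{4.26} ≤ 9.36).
P(τ_{4.26} ≤ 9.36) = 2(1 − Φ(4.26/√9.36)) = 2(1 − Φ(1.3924)) ≈ 0.1638

By the reflection principle for standard BM, P(τ_b ≤ t) = 2 · P(B_t ≥ b). Since B_t ~ N(0, t), P(B_t ≥ 4.26) = 1 − Φ(4.26/√t) = 1 − Φ(4.26/√9.36) = 1 − Φ(1.3924) ≈ 0.08190. Doubling: P(τ_{4.26} ≤ 9.36) ≈ 2 · 0.08190 = 0.16380 ≈ 0.1638.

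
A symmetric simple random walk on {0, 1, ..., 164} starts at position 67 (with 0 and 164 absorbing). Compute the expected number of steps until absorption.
E[τ | X_0 = 67] = 6499

Let v_k = E[τ | X_0 = k]. Boundary: v_0 = v_164 = 0. Recurrence: v_k = 1 + (v_{k-1} + v_{k+1})/2 for 1 ≤ k ≤ 163. The particular solution to v_k − (v_{k-1} + v_{k+1})/2 = 1 is v_k = −k^2. Adding homogeneous solution A + B k and matching boundaries gives v_k = k (164 − k). Substituting k = 67: v_67 = 67 · 97 = 6499.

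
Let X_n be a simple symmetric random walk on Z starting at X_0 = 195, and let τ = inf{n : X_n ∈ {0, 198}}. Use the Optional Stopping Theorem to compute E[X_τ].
E[X_τ] = 195

X_n is a martingale and τ is a bounded-mean stopping time (indeed τ is finite a.s. with bounded expectation since the walk is in a bounded region). By the OST, E[X_τ] = E[X_0] = 195. Equivalently: E[X_τ] = 198 · P(hit 198 first) + 0 · P(hit 0 first) = 198 · (195/198) = 195.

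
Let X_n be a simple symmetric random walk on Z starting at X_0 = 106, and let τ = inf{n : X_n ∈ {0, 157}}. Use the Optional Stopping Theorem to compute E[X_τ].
E[X_τ] = 106

X_n is a martingale and τ is a bounded-mean stopping time (indeed τ is finite a.s. with bounded expectation since the walk is in a bounded region). By the OST, E[X_τ] = E[X_0] = 106. Equivalently: E[X_τ] = 157 · P(hit 157 first) + 0 · P(hit 0 first) = 157 · (106/157) = 106.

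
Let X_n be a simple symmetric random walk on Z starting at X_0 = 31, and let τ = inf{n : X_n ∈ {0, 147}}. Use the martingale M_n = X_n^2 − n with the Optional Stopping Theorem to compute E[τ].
E[τ] = 3596

M_n = X_n^2 − n is a martingale (since E[X_{n+1}^2 | F_n] = X_n^2 + 1). By OST (τ has finite mean in a bounded region), E[M_τ] = E[M_0] = X_0^2 − 0 = 31^2 = 961. Also E[M_τ] = E[X_τ^2] − E[τ]. The walk exits at 0 or 147, with P(hit 147 first) = 31/147, so E[X_τ^2] = 147^2 · 31/147 + 0 = 4557. Thus E[τ] = E[X_τ^2] − E[M_τ] = 4557 − 961 = 3596 = 31(147 − 31) = 3596.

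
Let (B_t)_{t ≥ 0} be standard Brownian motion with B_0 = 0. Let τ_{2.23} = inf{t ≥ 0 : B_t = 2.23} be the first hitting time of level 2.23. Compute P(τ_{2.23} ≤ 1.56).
P(τ_{2.23} ≤ 1.56) = 2(1 − Φ(2.23/√1.56)) = 2(1 − Φ(1.7854)) ≈ 0.0742

By the reflection principle for standard BM, P(τ_b ≤ t) = 2 · P(B_t ≥ b). Since B_t ~ N(0, t), P(B_t ≥ 2.23) = 1 − Φ(2.23/√t) = 1 − Φ(2.23/√1.56) = 1 − Φ(1.7854) ≈ 0.03710. Doubling: P(τ_{2.23} ≤ 1.56) ≈ 2 · 0.03710 = 0.07420 ≈ 0.0742.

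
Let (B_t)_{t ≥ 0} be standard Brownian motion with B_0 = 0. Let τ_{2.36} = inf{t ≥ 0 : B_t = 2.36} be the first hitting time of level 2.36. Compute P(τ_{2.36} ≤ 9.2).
P(τ_{2.36} ≤ 9.2) = 2(1 − Φ(2.36/√9.2)) = 2(1 − Φ(0.7781)) ≈ 0.4365

By the reflection principle for standard BM, P(τ_b ≤ t) = 2 · P(B_t ≥ b). Since B_t ~ N(0, t), P(B_t ≥ 2.36) = 1 − Φ(2.36/√t) = 1 − Φ(2.36/√9.2) = 1 − Φ(0.7781) ≈ 0.21826. Doubling: P(τ_{2.36} ≤ 9.2) ≈ 2 · 0.21826 = 0.43652 ≈ 0.4365.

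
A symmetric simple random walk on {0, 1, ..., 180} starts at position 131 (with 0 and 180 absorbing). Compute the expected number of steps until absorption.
E[τ | X_0 = 131] = 6419

Let v_k = E[τ | X_0 = k]. Boundary: v_0 = v_180 = 0. Recurrence: v_k = 1 + (v_{k-1} + v_{k+1})/2 for 1 ≤ k ≤ 179. The particular solution to v_k − (v_{k-1} + v_{k+1})/2 = 1 is v_k = −k^2. Adding homogeneous solution A + B k and matching boundaries gives v_k = k (180 − k). Substituting k = 131: v_131 = 131 · 49 = 6419.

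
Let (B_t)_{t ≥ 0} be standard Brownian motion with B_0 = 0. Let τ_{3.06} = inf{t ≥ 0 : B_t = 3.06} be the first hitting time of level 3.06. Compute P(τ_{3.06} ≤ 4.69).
P(τ_{3.06} ≤ 4.69) = 2(1 − Φ(3.06/√4.69)) = 2(1 − Φ(1.4130)) ≈ 0.1577

By the reflection principle for standard BM, P(τ_b ≤ t) = 2 · P(B_t ≥ b). Since B_t ~ N(0, t), P(B_t ≥ 3.06) = 1 − Φ(3.06/√t) = 1 − Φ(3.06/√4.69) = 1 − Φ(1.4130) ≈ 0.07883. Doubling: P(τ_{3.06} ≤ 4.69) ≈ 2 · 0.07883 = 0.15766 ≈ 0.1577.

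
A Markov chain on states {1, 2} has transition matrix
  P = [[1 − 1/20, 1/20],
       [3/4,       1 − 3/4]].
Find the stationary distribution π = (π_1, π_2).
π_1 = 15/16, π_2 = 1/16

Solve πP = π with π_1 + π_2 = 1. From πP = π: π_1 · (1 − 1/20) + π_2 · 3/4 = π_1 ⇒ π_2 · 3/4 = π_1 · 1/20 ⇒ π_2/π_1 = (1/20)/(3/4) = 1/15. Together with π_1 + π_2 = 1:
  π_1 = (3/4)/(1/20 + 3/4) = (3/4)/(4/5) = 15/16,
  π_2 = (1/20)/(1/20 + 3/4) = (1/20)/(4/5) = 1/16.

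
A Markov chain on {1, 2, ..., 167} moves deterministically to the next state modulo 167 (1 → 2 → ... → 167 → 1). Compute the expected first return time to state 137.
E[T_137 | X_0 = 137] = 167

The chain cycles deterministically, so starting at state 137 it returns in exactly 167 steps. Equivalently, the stationary distribution is uniform π_j = 1/167 for every state j, so by Kac's formula E[T_137] = 1/π_137 = 167.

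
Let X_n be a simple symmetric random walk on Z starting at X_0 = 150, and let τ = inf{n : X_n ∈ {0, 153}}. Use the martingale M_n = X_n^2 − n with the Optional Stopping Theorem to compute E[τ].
E[τ] = 450

M_n = X_n^2 − n is a martingale (since E[X_{n+1}^2 | F_n] = X_n^2 + 1). By OST (τ has finite mean in a bounded region), E[M_τ] = E[M_0] = X_0^2 − 0 = 150^2 = 22500. Also E[M_τ] = E[X_τ^2] − E[τ]. The walk exits at 0 or 153, with P(hit 153 first) = 150/153, so E[X_τ^2] = 153^2 · 150/153 + 0 = 22950. Thus E[τ] = E[X_τ^2] − E[M_τ] = 22950 − 22500 = 450 = 150(153 − 150) = 450.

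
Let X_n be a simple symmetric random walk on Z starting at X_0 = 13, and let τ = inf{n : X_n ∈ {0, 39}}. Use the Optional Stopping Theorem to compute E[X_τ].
E[X_τ] = 13

X_n is a martingale and τ is a bounded-mean stopping time (indeed τ is finite a.s. with bounded expectation since the walk is in a bounded region). By the OST, E[X_τ] = E[X_0] = 13. Equivalently: E[X_τ] = 39 · P(hit 39 first) + 0 · P(hit 0 first) = 39 · (13/39) = 13.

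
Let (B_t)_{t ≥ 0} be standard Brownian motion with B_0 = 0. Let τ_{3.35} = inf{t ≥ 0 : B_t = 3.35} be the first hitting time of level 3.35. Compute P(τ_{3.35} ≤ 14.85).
P(τ_{3.35} ≤ 14.85) = 2(1 − Φ(3.35/√14.85)) = 2(1 − Φ(0.8693)) ≈ 0.3847

By the reflection principle for standard BM, P(τ_b ≤ t) = 2 · P(B_t ≥ b). Since B_t ~ N(0, t), P(B_t ≥ 3.35) = 1 − Φ(3.35/√t) = 1 − Φ(3.35/√14.85) = 1 − Φ(0.8693) ≈ 0.19234. Doubling: P(τ_{3.35} ≤ 14.85) ≈ 2 · 0.19234 = 0.38468 ≈ 0.3847.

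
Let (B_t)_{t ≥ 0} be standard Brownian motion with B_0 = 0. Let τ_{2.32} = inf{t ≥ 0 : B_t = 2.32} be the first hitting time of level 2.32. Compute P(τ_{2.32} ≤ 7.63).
P(τ_{2.32} ≤ 7.63) = 2(1 − Φ(2.32/√7.63)) = 2(1 − Φ(0.8399)) ≈ 0.4010

By the reflection principle for standard BM, P(τ_b ≤ t) = 2 · P(B_t ≥ b). Since B_t ~ N(0, t), P(B_t ≥ 2.32) = 1 − Φ(2.32/√t) = 1 − Φ(2.32/√7.63) = 1 − Φ(0.8399) ≈ 0.20048. Doubling: P(τ_{2.32} ≤ 7.63) ≈ 2 · 0.20048 = 0.40096 ≈ 0.4010.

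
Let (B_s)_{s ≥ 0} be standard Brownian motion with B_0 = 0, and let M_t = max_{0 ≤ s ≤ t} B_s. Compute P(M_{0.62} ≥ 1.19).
P(M_{0.62} ≥ 1.19) = 2·P(B_{0.62} ≥ 1.19) = 2(1 − Φ(1.19/√0.62)) ≈ 0.1307

By the reflection principle for Brownian motion, P(M_t ≥ a) = 2 · P(B_t ≥ a) for a ≥ 0. Since B_t ~ N(0, t), P(B_t ≥ 1.19) = 1 − Φ(1.19/√t) = 1 − Φ(1.19/√0.62) = 1 − Φ(1.5113). So
  P(M_{0.62} ≥ 1.19) = 2(1 − Φ(1.5113)) ≈ 0.1307.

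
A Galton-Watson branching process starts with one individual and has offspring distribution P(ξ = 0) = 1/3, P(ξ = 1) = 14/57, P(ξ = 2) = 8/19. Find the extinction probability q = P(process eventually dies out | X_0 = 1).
q = 19/24

The pgf is f(s) = 1/3 + 14/57·s + 8/19·s². The extinction probability q is the smallest fixed point of f in [0, 1]. Setting s = f(s):
  8/19·s² + (14/57 − 1)·s + 1/3 = 0
  8/19·s² − (1/3 + 8/19)·s + 1/3 = 0
which factors as (s − 1)·(8/19·s − 1/3) = 0, giving roots s = 1 and s = (1/3)/(8/19) = 19/24.
Mean offspring μ = 14/57 + 2·8/19 = 62/57 > 1 (supercritical), so q < 1. The extinction probability is the smaller root: q = (1/3)/(8/19) = 19/24.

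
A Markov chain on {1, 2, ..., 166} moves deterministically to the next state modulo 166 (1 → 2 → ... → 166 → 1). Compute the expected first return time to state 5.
E[T_5 | X_0 = 5] = 166

The chain cycles deterministically, so starting at state 5 it returns in exactly 166 steps. Equivalently, the stationary distribution is uniform π_j = 1/166 for every state j, so by Kac's formula E[T_5] = 1/π_5 = 166.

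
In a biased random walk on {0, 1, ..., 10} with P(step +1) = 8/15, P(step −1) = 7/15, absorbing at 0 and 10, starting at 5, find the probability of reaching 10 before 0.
P(hit 10 before 0) = (1 − (7/8)^5) / (1 − (7/8)^10) = 32768/49575

Let u_k denote P(reach 10 before 0 | start at k). Boundary: u_0 = 0, u_10 = 1. Recurrence: u_k = 8/15·u_{k+1} + 7/15·u_{k-1} for 1 ≤ k ≤ 9. Try u_k = A + B·r^k with r = q/p = (7/15)/(8/15) = 7/8. Substitution satisfies the recurrence; boundary conditions give:
  u_k = (1 − r^k) / (1 − r^N) = (1 − (7/8)^5) / (1 − (7/8)^10) = 32768/49575.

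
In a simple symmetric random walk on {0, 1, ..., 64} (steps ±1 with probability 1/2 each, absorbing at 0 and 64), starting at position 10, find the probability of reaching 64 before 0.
P(hit 64 before 0) = 10/64 = 5/32

Let u_k = P(hit 64 before 0 | start at k). Then u_0 = 0, u_64 = 1, and u_k = u_{k-1}/2 + u_{k+1}/2 for 1 ≤ k ≤ 63. This harmonic recurrence is solved by u_k = k/64, giving u_10 = 10/64 = 5/32.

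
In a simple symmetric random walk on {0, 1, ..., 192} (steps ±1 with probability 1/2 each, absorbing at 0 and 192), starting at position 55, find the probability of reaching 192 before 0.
P(hit 192 before 0) = 55/192

Let u_k = P(hit 192 before 0 | start at k). Then u_0 = 0, u_192 = 1, and u_k = u_{k-1}/2 + u_{k+1}/2 for 1 ≤ k ≤ 191. This harmonic recurrence is solved by u_k = k/192, giving u_55 = 55/192.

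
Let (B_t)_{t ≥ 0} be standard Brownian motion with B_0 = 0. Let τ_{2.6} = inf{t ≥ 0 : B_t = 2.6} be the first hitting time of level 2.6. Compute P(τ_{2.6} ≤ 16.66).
P(τ_{2.6} ≤ 16.66) = 2(1 − Φ(2.6/√16.66)) = 2(1 − Φ(0.6370)) ≈ 0.5241

By the reflection principle for standard BM, P(τ_b ≤ t) = 2 · P(B_t ≥ b). Since B_t ~ N(0, t), P(B_t ≥ 2.6) = 1 − Φ(2.6/√t) = 1 − Φ(2.6/√16.66) = 1 − Φ(0.6370) ≈ 0.26206. Doubling: P(τ_{2.6} ≤ 16.66) ≈ 2 · 0.26206 = 0.52412 ≈ 0.5241.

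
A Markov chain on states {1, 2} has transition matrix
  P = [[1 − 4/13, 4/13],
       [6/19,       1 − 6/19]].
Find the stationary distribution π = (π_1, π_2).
π_1 = 39/77, π_2 = 38/77

Solve πP = π with π_1 + π_2 = 1. From πP = π: π_1 · (1 − 4/13) + π_2 · 6/19 = π_1 ⇒ π_2 · 6/19 = π_1 · 4/13 ⇒ π_2/π_1 = (4/13)/(6/19) = 38/39. Together with π_1 + π_2 = 1:
  π_1 = (6/19)/(4/13 + 6/19) = (6/19)/(154/247) = 39/77,
  π_2 = (4/13)/(4/13 + 6/19) = (4/13)/(154/247) = 38/77.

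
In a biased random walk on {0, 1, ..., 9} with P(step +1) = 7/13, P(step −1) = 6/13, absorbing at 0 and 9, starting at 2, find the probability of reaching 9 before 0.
P(hit 9 before 0) = (1 − (6/7)^2) / (1 − (6/7)^9) = 10706059/30275911

Let u_k denote P(reach 9 before 0 | start at k). Boundary: u_0 = 0, u_9 = 1. Recurrence: u_k = 7/13·u_{k+1} + 6/13·u_{k-1} for 1 ≤ k ≤ 8. Try u_k = A + B·r^k with r = q/p = (6/13)/(7/13) = 6/7. Substitution satisfies the recurrence; boundary conditions give:
  u_k = (1 − r^k) / (1 − r^N) = (1 − (6/7)^2) / (1 − (6/7)^9) = 10706059/30275911.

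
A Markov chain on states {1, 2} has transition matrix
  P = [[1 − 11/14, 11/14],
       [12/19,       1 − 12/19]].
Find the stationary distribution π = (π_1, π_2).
π_1 = 168/377, π_2 = 209/377

Solve πP = π with π_1 + π_2 = 1. From πP = π: π_1 · (1 − 11/14) + π_2 · 12/19 = π_1 ⇒ π_2 · 12/19 = π_1 · 11/14 ⇒ π_2/π_1 = (11/14)/(12/19) = 209/168. Together with π_1 + π_2 = 1:
  π_1 = (12/19)/(11/14 + 12/19) = (12/19)/(377/266) = 168/377,
  π_2 = (11/14)/(11/14 + 12/19) = (11/14)/(377/266) = 209/377.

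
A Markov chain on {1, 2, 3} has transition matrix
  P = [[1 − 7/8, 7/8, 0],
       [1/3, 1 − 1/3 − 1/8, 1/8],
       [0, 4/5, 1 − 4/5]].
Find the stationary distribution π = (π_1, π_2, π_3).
π = (256/1033, 672/1033, 105/1033)

This is a birth-death chain on three states, which satisfies detailed balance: π_1 · P_{12} = π_2 · P_{21} and π_2 · P_{23} = π_3 · P_{32}.
From π_1 · 7/8 = π_2 · 1/3: π_2/π_1 = (7/8)/(1/3) = 21/8.
From π_2 · 1/8 = π_3 · 4/5: π_3/π_2 = (1/8)/(4/5) = 5/32.
Take π_1 proportional to 1; then unnormalized π = (1, 21/8, 105/256). Normalize by dividing by the sum 1033/256:
  π = (256/1033, 672/1033, 105/1033).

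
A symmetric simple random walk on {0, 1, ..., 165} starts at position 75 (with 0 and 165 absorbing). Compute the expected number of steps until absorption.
E[τ | X_0 = 75] = 6750

Let v_k = E[τ | X_0 = k]. Boundary: v_0 = v_165 = 0. Recurrence: v_k = 1 + (v_{k-1} + v_{k+1})/2 for 1 ≤ k ≤ 164. The particular solution to v_k − (v_{k-1} + v_{k+1})/2 = 1 is v_k = −k^2. Adding homogeneous solution A + B k and matching boundaries gives v_k = k (165 − k). Substituting k = 75: v_75 = 75 · 90 = 6750.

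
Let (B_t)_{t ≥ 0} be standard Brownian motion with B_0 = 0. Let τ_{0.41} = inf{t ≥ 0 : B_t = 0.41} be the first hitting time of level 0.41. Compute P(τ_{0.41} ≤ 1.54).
P(τ_{0.41} ≤ 1.54) = 2(1 − Φ(0.41/√1.54)) = 2(1 − Φ(0.3304)) ≈ 0.7411

By the reflection principle for standard BM, P(τ_b ≤ t) = 2 · P(B_t ≥ b). Since B_t ~ N(0, t), P(B_t ≥ 0.41) = 1 − Φ(0.41/√t) = 1 − Φ(0.41/√1.54) = 1 − Φ(0.3304) ≈ 0.37055. Doubling: P(τ_{0.41} ≤ 1.54) ≈ 2 · 0.37055 = 0.74110 ≈ 0.7411.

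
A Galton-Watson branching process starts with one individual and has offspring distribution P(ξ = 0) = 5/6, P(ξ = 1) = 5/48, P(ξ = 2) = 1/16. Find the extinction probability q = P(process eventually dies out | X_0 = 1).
q = 1

Mean offspring μ = 0·5/6 + 1·5/48 + 2·1/16 = 11/48 ≤ 1. For μ ≤ 1 with offspring not concentrated at 1, the Galton-Watson process goes extinct almost surely, so q = 1.
(Algebraic check: The pgf is f(s) = 5/6 + 5/48·s + 1/16·s². The extinction probability q is the smallest fixed point of f in [0, 1]. Setting s = f(s):
  1/16·s² + (5/48 − 1)·s + 5/6 = 0
  1/16·s² − (5/6 + 1/16)·s + 5/6 = 0
which factors as (s − 1)·(1/16·s − 5/6) = 0, giving roots s = 1 and s = (5/6)/(1/16) = 40/3. Since 40/3 ≥ 1, the smallest root in [0, 1] is s = 1.)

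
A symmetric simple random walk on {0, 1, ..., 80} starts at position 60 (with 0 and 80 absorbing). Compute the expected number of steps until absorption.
E[τ | X_0 = 60] = 1200

Let v_k = E[τ | X_0 = k]. Boundary: v_0 = v_80 = 0. Recurrence: v_k = 1 + (v_{k-1} + v_{k+1})/2 for 1 ≤ k ≤ 79. The particular solution to v_k − (v_{k-1} + v_{k+1})/2 = 1 is v_k = −k^2. Adding homogeneous solution A + B k and matching boundaries gives v_k = k (80 − k). Substituting k = 60: v_60 = 60 · 20 = 1200.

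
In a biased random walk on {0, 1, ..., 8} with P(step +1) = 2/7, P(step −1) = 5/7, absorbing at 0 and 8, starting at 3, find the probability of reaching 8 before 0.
P(hit 8 before 0) = (1 − (5/2)^3) / (1 − (5/2)^8) = 1248/130123

Let u_k denote P(reach 8 before 0 | start at k). Boundary: u_0 = 0, u_8 = 1. Recurrence: u_k = 2/7·u_{k+1} + 5/7·u_{k-1} for 1 ≤ k ≤ 7. Try u_k = A + B·r^k with r = q/p = (5/7)/(2/7) = 5/2. Substitution satisfies the recurrence; boundary conditions give:
  u_k = (1 − r^k) / (1 − r^N) = (1 − (5/2)^3) / (1 − (5/2)^8) = 1248/130123.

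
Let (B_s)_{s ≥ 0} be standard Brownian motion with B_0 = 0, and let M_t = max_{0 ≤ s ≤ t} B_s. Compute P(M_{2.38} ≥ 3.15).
P(M_{2.38} ≥ 3.15) = 2·P(B_{2.38} ≥ 3.15) = 2(1 − Φ(3.15/√2.38)) ≈ 0.0412

By the reflection principle for Brownian motion, P(M_t ≥ a) = 2 · P(B_t ≥ a) for a ≥ 0. Since B_t ~ N(0, t), P(B_t ≥ 3.15) = 1 − Φ(3.15/√t) = 1 − Φ(3.15/√2.38) = 1 − Φ(2.0418). So
  P(M_{2.38} ≥ 3.15) = 2(1 − Φ(2.0418)) ≈ 0.0412.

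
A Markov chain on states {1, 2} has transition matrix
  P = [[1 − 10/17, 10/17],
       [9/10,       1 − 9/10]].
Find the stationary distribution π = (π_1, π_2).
π_1 = 153/253, π_2 = 100/253

Solve πP = π with π_1 + π_2 = 1. From πP = π: π_1 · (1 − 10/17) + π_2 · 9/10 = π_1 ⇒ π_2 · 9/10 = π_1 · 10/17 ⇒ π_2/π_1 = (10/17)/(9/10) = 100/153. Together with π_1 + π_2 = 1:
  π_1 = (9/10)/(10/17 + 9/10) = (9/10)/(253/170) = 153/253,
  π_2 = (10/17)/(10/17 + 9/10) = (10/17)/(253/170) = 100/253.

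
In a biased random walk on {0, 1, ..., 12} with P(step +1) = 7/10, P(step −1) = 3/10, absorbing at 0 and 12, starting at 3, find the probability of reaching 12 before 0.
P(hit 12 before 0) = (1 − (3/7)^3) / (1 − (3/7)^12) = 40353607/43799860

Let u_k denote P(reach 12 before 0 | start at k). Boundary: u_0 = 0, u_12 = 1. Recurrence: u_k = 7/10·u_{k+1} + 3/10·u_{k-1} for 1 ≤ k ≤ 11. Try u_k = A + B·r^k with r = q/p = (3/10)/(7/10) = 3/7. Substitution satisfies the recurrence; boundary conditions give:
  u_k = (1 − r^k) / (1 − r^N) = (1 − (3/7)^3) / (1 − (3/7)^12) = 40353607/43799860.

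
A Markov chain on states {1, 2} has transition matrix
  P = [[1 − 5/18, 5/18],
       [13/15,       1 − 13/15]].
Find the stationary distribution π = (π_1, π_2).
π_1 = 78/103, π_2 = 25/103

Solve πP = π with π_1 + π_2 = 1. From πP = π: π_1 · (1 − 5/18) + π_2 · 13/15 = π_1 ⇒ π_2 · 13/15 = π_1 · 5/18 ⇒ π_2/π_1 = (5/18)/(13/15) = 25/78. Together with π_1 + π_2 = 1:
  π_1 = (13/15)/(5/18 + 13/15) = (13/15)/(103/90) = 78/103,
  π_2 = (5/18)/(5/18 + 13/15) = (5/18)/(103/90) = 25/103.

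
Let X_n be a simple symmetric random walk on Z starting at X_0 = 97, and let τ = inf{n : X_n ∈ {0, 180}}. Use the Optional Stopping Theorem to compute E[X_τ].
E[X_τ] = 97

X_n is a martingale and τ is a bounded-mean stopping time (indeed τ is finite a.s. with bounded expectation since the walk is in a bounded region). By the OST, E[X_τ] = E[X_0] = 97. Equivalently: E[X_τ] = 180 · P(hit 180 first) + 0 · P(hit 0 first) = 180 · (97/180) = 97.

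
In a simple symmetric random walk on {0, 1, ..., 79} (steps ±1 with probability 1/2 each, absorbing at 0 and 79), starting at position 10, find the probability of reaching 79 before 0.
P(hit 79 before 0) = 10/79

Let u_k = P(hit 79 before 0 | start at k). Then u_0 = 0, u_79 = 1, and u_k = u_{k-1}/2 + u_{k+1}/2 for 1 ≤ k ≤ 78. This harmonic recurrence is solved by u_k = k/79, giving u_10 = 10/79.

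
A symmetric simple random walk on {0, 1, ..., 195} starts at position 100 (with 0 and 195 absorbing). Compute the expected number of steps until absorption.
E[τ | X_0 = 100] = 9500

Let v_k = E[τ | X_0 = k]. Boundary: v_0 = v_195 = 0. Recurrence: v_k = 1 + (v_{k-1} + v_{k+1})/2 for 1 ≤ k ≤ 194. The particular solution to v_k − (v_{k-1} + v_{k+1})/2 = 1 is v_k = −k^2. Adding homogeneous solution A + B k and matching boundaries gives v_k = k (195 − k). Substituting k = 100: v_100 = 100 · 95 = 9500.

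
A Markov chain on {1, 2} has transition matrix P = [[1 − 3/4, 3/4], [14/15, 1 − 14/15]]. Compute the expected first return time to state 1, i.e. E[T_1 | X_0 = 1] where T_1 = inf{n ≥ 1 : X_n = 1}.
E[T_1 | X_0 = 1] = 1/π_1 = 101/56

For an irreducible recurrent Markov chain with stationary distribution π, E[T_i | X_0 = i] = 1/π_i (Kac's formula). Here π_1 = (14/15)/(3/4 + 14/15) = (14/15)/(101/60) = 56/101, so E[T_1 | X_0 = 1] = 1/π_1 = (3/4 + 14/15)/(14/15) = (101/60)/(14/15) = 101/56.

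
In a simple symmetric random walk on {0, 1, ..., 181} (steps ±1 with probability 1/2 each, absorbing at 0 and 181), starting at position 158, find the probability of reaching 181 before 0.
P(hit 181 before 0) = 158/181

Let u_k = P(hit 181 before 0 | start at k). Then u_0 = 0, u_181 = 1, and u_k = u_{k-1}/2 + u_{k+1}/2 for 1 ≤ k ≤ 180. This harmonic recurrence is solved by u_k = k/181, giving u_158 = 158/181.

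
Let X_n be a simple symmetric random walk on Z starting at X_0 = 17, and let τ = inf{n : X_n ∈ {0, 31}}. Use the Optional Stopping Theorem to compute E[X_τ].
E[X_τ] = 17

X_n is a martingale and τ is a bounded-mean stopping time (indeed τ is finite a.s. with bounded expectation since the walk is in a bounded region). By the OST, E[X_τ] = E[X_0] = 17. Equivalently: E[X_τ] = 31 · P(hit 31 first) + 0 · P(hit 0 first) = 31 · (17/31) = 17.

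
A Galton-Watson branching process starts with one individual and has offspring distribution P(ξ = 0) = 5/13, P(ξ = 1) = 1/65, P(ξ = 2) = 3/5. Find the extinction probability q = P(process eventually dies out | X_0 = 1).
q = 25/39

The pgf is f(s) = 5/13 + 1/65·s + 3/5·s². The extinction probability q is the smallest fixed point of f in [0, 1]. Setting s = f(s):
  3/5·s² + (1/65 − 1)·s + 5/13 = 0
  3/5·s² − (5/13 + 3/5)·s + 5/13 = 0
which factors as (s − 1)·(3/5·s − 5/13) = 0, giving roots s = 1 and s = (5/13)/(3/5) = 25/39.
Mean offspring μ = 1/65 + 2·3/5 = 79/65 > 1 (supercritical), so q < 1. The extinction probability is the smaller root: q = (5/13)/(3/5) = 25/39.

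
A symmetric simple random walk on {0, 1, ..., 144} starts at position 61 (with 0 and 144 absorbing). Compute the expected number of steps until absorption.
E[τ | X_0 = 61] = 5063

Let v_k = E[τ | X_0 = k]. Boundary: v_0 = v_144 = 0. Recurrence: v_k = 1 + (v_{k-1} + v_{k+1})/2 for 1 ≤ k ≤ 143. The particular solution to v_k − (v_{k-1} + v_{k+1})/2 = 1 is v_k = −k^2. Adding homogeneous solution A + B k and matching boundaries gives v_k = k (144 − k). Substituting k = 61: v_61 = 61 · 83 = 5063.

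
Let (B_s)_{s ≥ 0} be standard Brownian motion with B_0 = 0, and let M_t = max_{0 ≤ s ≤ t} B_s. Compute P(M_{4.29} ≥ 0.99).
P(M_{4.29} ≥ 0.99) = 2·P(B_{4.29} ≥ 0.99) = 2(1 − Φ(0.99/√4.29)) ≈ 0.6327

By the reflection principle for Brownian motion, P(M_t ≥ a) = 2 · P(B_t ≥ a) for a ≥ 0. Since B_t ~ N(0, t), P(B_t ≥ 0.99) = 1 − Φ(0.99/√t) = 1 − Φ(0.99/√4.29) = 1 − Φ(0.4780). So
  P(M_{4.29} ≥ 0.99) = 2(1 − Φ(0.4780)) ≈ 0.6327.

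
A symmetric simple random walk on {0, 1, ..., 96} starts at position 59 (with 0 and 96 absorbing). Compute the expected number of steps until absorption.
E[τ | X_0 = 59] = 2183

Let v_k = E[τ | X_0 = k]. Boundary: v_0 = v_96 = 0. Recurrence: v_k = 1 + (v_{k-1} + v_{k+1})/2 for 1 ≤ k ≤ 95. The particular solution to v_k − (v_{k-1} + v_{k+1})/2 = 1 is v_k = −k^2. Adding homogeneous solution A + B k and matching boundaries gives v_k = k (96 − k). Substituting k = 59: v_59 = 59 · 37 = 2183.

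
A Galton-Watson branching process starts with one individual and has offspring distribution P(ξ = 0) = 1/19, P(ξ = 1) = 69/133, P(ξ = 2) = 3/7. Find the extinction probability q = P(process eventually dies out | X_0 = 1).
q = 7/57

The pgf is f(s) = 1/19 + 69/133·s + 3/7·s². The extinction probability q is the smallest fixed point of f in [0, 1]. Setting s = f(s):
  3/7·s² + (69/133 − 1)·s + 1/19 = 0
  3/7·s² − (1/19 + 3/7)·s + 1/19 = 0
which factors as (s − 1)·(3/7·s − 1/19) = 0, giving roots s = 1 and s = (1/19)/(3/7) = 7/57.
Mean offspring μ = 69/133 + 2·3/7 = 183/133 > 1 (supercritical), so q < 1. The extinction probability is the smaller root: q = (1/19)/(3/7) = 7/57.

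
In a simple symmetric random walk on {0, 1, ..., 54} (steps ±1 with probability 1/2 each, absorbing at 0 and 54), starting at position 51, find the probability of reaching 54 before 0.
P(hit 54 before 0) = 51/54 = 17/18

Let u_k = P(hit 54 before 0 | start at k). Then u_0 = 0, u_54 = 1, and u_k = u_{k-1}/2 + u_{k+1}/2 for 1 ≤ k ≤ 53. This harmonic recurrence is solved by u_k = k/54, giving u_51 = 51/54 = 17/18.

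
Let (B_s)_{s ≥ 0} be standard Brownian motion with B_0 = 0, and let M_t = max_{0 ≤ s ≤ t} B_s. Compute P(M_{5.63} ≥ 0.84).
P(M_{5.63} ≥ 0.84) = 2·P(B_{5.63} ≥ 0.84) = 2(1 − Φ(0.84/√5.63)) ≈ 0.7233

By the reflection principle for Brownian motion, P(M_t ≥ a) = 2 · P(B_t ≥ a) for a ≥ 0. Since B_t ~ N(0, t), P(B_t ≥ 0.84) = 1 − Φ(0.84/√t) = 1 − Φ(0.84/√5.63) = 1 − Φ(0.3540). So
  P(M_{5.63} ≥ 0.84) = 2(1 − Φ(0.3540)) ≈ 0.7233.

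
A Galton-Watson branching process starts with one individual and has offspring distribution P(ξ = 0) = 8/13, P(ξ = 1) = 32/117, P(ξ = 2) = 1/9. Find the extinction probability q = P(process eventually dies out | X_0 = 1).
q = 1

Mean offspring μ = 0·8/13 + 1·32/117 + 2·1/9 = 58/117 ≤ 1. For μ ≤ 1 with offspring not concentrated at 1, the Galton-Watson process goes extinct almost surely, so q = 1.
(Algebraic check: The pgf is f(s) = 8/13 + 32/117·s + 1/9·s². The extinction probability q is the smallest fixed point of f in [0, 1]. Setting s = f(s):
  1/9·s² + (32/117 − 1)·s + 8/13 = 0
  1/9·s² − (8/13 + 1/9)·s + 8/13 = 0
which factors as (s − 1)·(1/9·s − 8/13) = 0, giving roots s = 1 and s = (8/13)/(1/9) = 72/13. Since 72/13 ≥ 1, the smallest root in [0, 1] is s = 1.)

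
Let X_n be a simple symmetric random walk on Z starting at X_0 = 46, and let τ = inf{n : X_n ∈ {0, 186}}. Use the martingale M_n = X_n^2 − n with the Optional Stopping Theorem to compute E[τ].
E[τ] = 6440

M_n = X_n^2 − n is a martingale (since E[X_{n+1}^2 | F_n] = X_n^2 + 1). By OST (τ has finite mean in a bounded region), E[M_τ] = E[M_0] = X_0^2 − 0 = 46^2 = 2116. Also E[M_τ] = E[X_τ^2] − E[τ]. The walk exits at 0 or 186, with P(hit 186 first) = 46/186, so E[X_τ^2] = 186^2 · 46/186 + 0 = 8556. Thus E[τ] = E[X_τ^2] − E[M_τ] = 8556 − 2116 = 6440 = 46(186 − 46) = 6440.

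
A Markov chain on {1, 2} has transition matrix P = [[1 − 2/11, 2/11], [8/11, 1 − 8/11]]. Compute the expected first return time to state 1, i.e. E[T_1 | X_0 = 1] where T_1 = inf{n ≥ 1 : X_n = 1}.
E[T_1 | X_0 = 1] = 1/π_1 = 5/4

For an irreducible recurrent Markov chain with stationary distribution π, E[T_i | X_0 = i] = 1/π_i (Kac's formula). Here π_1 = (8/11)/(2/11 + 8/11) = (8/11)/(10/11) = 4/5, so E[T_1 | X_0 = 1] = 1/π_1 = (2/11 + 8/11)/(8/11) = (10/11)/(8/11) = 5/4.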